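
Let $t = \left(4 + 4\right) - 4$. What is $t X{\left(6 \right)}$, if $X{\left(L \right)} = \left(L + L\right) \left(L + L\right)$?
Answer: $576$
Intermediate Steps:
$X{\left(L \right)} = 4 L^{2}$ ($X{\left(L \right)} = 2 L 2 L = 4 L^{2}$)
$t = 4$ ($t = 8 - 4 = 4$)
$t X{\left(6 \right)} = 4 \cdot 4 \cdot 6^{2} = 4 \cdot 4 \cdot 36 = 4 \cdot 144 = 576$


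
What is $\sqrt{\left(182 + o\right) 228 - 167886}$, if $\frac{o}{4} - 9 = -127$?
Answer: $i \sqrt{234006} \approx 483.74 i$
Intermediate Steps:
$o = -472$ ($o = 36 + 4 \left(-127\right) = 36 - 508 = -472$)
$\sqrt{\left(182 + o\right) 228 - 167886} = \sqrt{\left(182 - 472\right) 228 - 167886} = \sqrt{\left(-290\right) 228 - 167886} = \sqrt{-66120 - 167886} = \sqrt{-234006} = i \sqrt{234006}$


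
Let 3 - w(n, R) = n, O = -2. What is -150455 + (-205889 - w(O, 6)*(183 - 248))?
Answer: -356019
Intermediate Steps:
w(n, R) = 3 - n
-150455 + (-205889 - w(O, 6)*(183 - 248)) = -150455 + (-205889 - (3 - 1*(-2))*(183 - 248)) = -150455 + (-205889 - (3 + 2)*(-65)) = -150455 + (-205889 - 5*(-65)) = -150455 + (-205889 - 1*(-325)) = -150455 + (-205889 + 325) = -150455 - 205564 = -356019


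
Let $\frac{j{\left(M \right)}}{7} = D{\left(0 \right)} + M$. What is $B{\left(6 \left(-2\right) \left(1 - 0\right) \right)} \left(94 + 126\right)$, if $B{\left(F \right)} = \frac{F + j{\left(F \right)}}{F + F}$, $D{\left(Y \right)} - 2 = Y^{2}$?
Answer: $\frac{2255}{3} \approx 751.67$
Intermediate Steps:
$D{\left(Y \right)} = 2 + Y^{2}$
$j{\left(M \right)} = 14 + 7 M$ ($j{\left(M \right)} = 7 \left(\left(2 + 0^{2}\right) + M\right) = 7 \left(\left(2 + 0\right) + M\right) = 7 \left(2 + M\right) = 14 + 7 M$)
$B{\left(F \right)} = \frac{14 + 8 F}{2 F}$ ($B{\left(F \right)} = \frac{F + \left(14 + 7 F\right)}{F + F} = \frac{14 + 8 F}{2 F}$)
$B{\left(6 \left(-2\right) \left(1 - 0\right) \right)} \left(94 + 126\right) = \left(4 + \frac{7}{6 \left(-2\right) \left(1 - 0\right)}\right) \left(94 + 126\right) = \left(4 + \frac{7}{\left(-12\right) \left(1 + 0\right)}\right) 220 = \left(4 + \frac{7}{\left(-12\right) 1}\right) 220 = \left(4 + \frac{7}{-12}\right) 220 = \left(4 + 7 \left(- \frac{1}{12}\right)\right) 220 = \left(4 - \frac{7}{12}\right) 220 = \frac{41}{12} \cdot 220 = \frac{2255}{3}$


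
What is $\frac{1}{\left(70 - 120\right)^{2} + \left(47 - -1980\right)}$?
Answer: $\frac{1}{4527} \approx 0.0002209$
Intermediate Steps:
$\frac{1}{\left(70 - 120\right)^{2} + \left(47 - -1980\right)} = \frac{1}{\left(-50\right)^{2} + \left(47 + 1980\right)} = \frac{1}{2500 + 2027} = \frac{1}{4527}$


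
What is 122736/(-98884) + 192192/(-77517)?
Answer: -216051820/58069629 ≈ -3.7206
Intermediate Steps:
122736/(-98884) + 192192/(-77517) = 122736*(-1/98884) + 192192*(-1/77517) = -30684/24721 - 5824/2349 = -216051820/58069629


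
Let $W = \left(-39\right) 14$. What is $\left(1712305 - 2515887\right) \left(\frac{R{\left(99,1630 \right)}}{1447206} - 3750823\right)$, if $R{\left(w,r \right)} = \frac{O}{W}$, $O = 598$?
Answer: $\frac{1991354537581640257}{660681} \approx 3.0141 \cdot 10^{12}$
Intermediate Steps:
$W = -546$
$R{\left(w,r \right)} = - \frac{23}{21}$ ($R{\left(w,r \right)} = \frac{598}{-546} = 598 \left(- \frac{1}{546}\right) = - \frac{23}{21}$)
$\left(1712305 - 2515887\right) \left(\frac{R{\left(99,1630 \right)}}{1447206} - 3750823\right) = \left(1712305 - 2515887\right) \left(- \frac{23}{21 \cdot 1447206} - 3750823\right) = - 803582 \left(\left(- \frac{23}{21}\right) \frac{1}{1447206} - 3750823\right) = - 803582 \left(- \frac{1}{1321362} - 3750823\right) = \left(-803582\right) \left(- \frac{4956194980927}{1321362}\right) = \frac{1991354537581640257}{660681}$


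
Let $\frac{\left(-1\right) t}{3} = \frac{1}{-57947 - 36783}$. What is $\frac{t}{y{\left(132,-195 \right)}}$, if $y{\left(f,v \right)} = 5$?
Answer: $\frac{3}{473650} \approx 6.3338 \cdot 10^{-6}$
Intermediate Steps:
$t = \frac{3}{94730}$ ($t = - \frac{3}{-57947 - 36783} = - \frac{3}{-94730} = \left(-3\right) \left(- \frac{1}{94730}\right) = \frac{3}{94730} \approx 3.1669 \cdot 10^{-5}$)
$\frac{t}{y{\left(132,-195 \right)}} = \frac{3}{94730 \cdot 5} = \frac{3}{94730} \cdot \frac{1}{5} = \frac{3}{473650}$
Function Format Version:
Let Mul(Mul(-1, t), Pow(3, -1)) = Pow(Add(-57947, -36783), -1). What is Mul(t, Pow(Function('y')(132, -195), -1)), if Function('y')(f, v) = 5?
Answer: Rational(3, 473650) ≈ 6.3338e-6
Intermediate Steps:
t = Rational(3, 94730) (t = Mul(-3, Pow(Add(-57947, -36783), -1)) = Mul(-3, Pow(-94730, -1)) = Mul(-3, Rational(-1, 94730)) = Rational(3, 94730) ≈ 3.1669e-5)
Mul(t, Pow(Function('y')(132, -195), -1)) = Mul(Rational(3, 94730), Pow(5, -1)) = Mul(Rational(3, 94730), Rational(1, 5)) = Rational(3, 473650)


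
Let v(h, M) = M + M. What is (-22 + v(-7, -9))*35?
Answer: -1400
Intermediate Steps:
v(h, M) = 2*M
(-22 + v(-7, -9))*35 = (-22 + 2*(-9))*35 = (-22 - 18)*35 = -40*35 = -1400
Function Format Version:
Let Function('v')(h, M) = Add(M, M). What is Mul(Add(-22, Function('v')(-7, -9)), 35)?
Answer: -1400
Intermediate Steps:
Function('v')(h, M) = Mul(2, M)
Mul(Add(-22, Function('v')(-7, -9)), 35) = Mul(Add(-22, Mul(2, -9)), 35) = Mul(Add(-22, -18), 35) = Mul(-40, 35) = -1400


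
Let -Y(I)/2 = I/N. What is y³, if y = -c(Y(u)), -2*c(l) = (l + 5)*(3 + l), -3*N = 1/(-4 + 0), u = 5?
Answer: 2435853171375/8 ≈ 3.0448e+11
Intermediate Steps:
N = 1/12 (N = -1/(3*(-4 + 0)) = -⅓/(-4) = -⅓*(-¼) = 1/12 ≈ 0.083333)
Y(I) = -24*I (Y(I) = -2*I/1/12 = -2*I*12 = -24*I)
c(l) = -(3 + l)*(5 + l)/2 (c(l) = -(l + 5)*(3 + l)/2 = -(5 + l)*(3 + l)/2 = -(3 + l)*(5 + l)/2)
y = 13455/2 (y = -(-15/2 - (-96)*5 - (-24*5)²/2) = -(-15/2 - 4*(-120) - ½*(-120)²) = -(-15/2 + 480 - ½*14400) = -(-15/2 + 480 - 7200) = -1*(-13455/2) = 13455/2 ≈ 6727.5)
y³ = (13455/2)³ = 2435853171375/8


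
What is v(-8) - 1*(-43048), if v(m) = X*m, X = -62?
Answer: 43544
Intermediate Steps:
v(m) = -62*m
v(-8) - 1*(-43048) = -62*(-8) - 1*(-43048) = 496 + 43048 = 43544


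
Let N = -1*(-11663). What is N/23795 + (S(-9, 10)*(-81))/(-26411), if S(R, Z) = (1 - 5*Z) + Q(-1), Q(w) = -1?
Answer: 211661743/628449745 ≈ 0.33680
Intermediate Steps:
S(R, Z) = -5*Z (S(R, Z) = (1 - 5*Z) - 1 = -5*Z)
N = 11663
N/23795 + (S(-9, 10)*(-81))/(-26411) = 11663/23795 + (-5*10*(-81))/(-26411) = 11663*(1/23795) - 50*(-81)*(-1/26411) = 11663/23795 + 4050*(-1/26411) = 11663/23795 - 4050/26411 = 211661743/628449745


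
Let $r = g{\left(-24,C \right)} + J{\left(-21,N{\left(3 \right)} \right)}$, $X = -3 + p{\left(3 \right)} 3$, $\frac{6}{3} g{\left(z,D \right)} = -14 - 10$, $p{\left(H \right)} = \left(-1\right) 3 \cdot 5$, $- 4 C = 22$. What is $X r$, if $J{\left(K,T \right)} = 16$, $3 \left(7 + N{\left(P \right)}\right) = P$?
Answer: $-192$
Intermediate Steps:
$C = - \frac{11}{2}$ ($C = \left(- \frac{1}{4}\right) 22 = - \frac{11}{2} \approx -5.5$)
$p{\left(H \right)} = -15$ ($p{\left(H \right)} = \left(-3\right) 5 = -15$)
$N{\left(P \right)} = -7 + \frac{P}{3}$
$g{\left(z,D \right)} = -12$ ($g{\left(z,D \right)} = \frac{-14 - 10}{2} = \frac{1}{2} \left(-24\right) = -12$)
$X = -48$ ($X = -3 - 45 = -48$)
$r = 4$ ($r = -12 + 16 = 4$)
$X r = \left(-48\right) 4 = -192$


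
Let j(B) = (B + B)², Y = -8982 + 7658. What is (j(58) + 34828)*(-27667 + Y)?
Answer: -1399801444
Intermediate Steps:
Y = -1324
j(B) = 4*B² (j(B) = (2*B)² = 4*B²)
(j(58) + 34828)*(-27667 + Y) = (4*58² + 34828)*(-27667 - 1324) = (4*3364 + 34828)*(-28991) = (13456 + 34828)*(-28991) = 48284*(-28991) = -1399801444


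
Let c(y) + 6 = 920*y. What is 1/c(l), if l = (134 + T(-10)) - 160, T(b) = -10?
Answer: -1/33126 ≈ -3.0188e-5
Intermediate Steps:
l = -36 (l = (134 - 10) - 160 = 124 - 160 = -36)
c(y) = -6 + 920*y
1/c(l) = 1/(-6 + 920*(-36)) = 1/(-6 - 33120) = 1/(-33126) = -1/33126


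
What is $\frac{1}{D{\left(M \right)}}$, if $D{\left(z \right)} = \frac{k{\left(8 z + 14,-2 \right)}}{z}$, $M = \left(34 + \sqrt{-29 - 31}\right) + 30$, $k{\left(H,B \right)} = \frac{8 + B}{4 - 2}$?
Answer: $\frac{64}{3} + \frac{2 i \sqrt{15}}{3} \approx 21.333 + 2.582 i$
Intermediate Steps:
$k{\left(H,B \right)} = 4 + \frac{B}{2}$ ($k{\left(H,B \right)} = \frac{8 + B}{2} = \left(8 + B\right) \frac{1}{2} = 4 + \frac{B}{2}$)
$M = 64 + 2 i \sqrt{15}$ ($M = \left(34 + \sqrt{-60}\right) + 30 = \left(34 + 2 i \sqrt{15}\right) + 30 = 64 + 2 i \sqrt{15} \approx 64.0 + 7.746 i$)
$D{\left(z \right)} = \frac{3}{z}$ ($D{\left(z \right)} = \frac{4 + \frac{1}{2} \left(-2\right)}{z} = \frac{4 - 1}{z} = \frac{3}{z}$)
$\frac{1}{D{\left(M \right)}} = \frac{1}{3 \frac{1}{64 + 2 i \sqrt{15}}} = \frac{64}{3} + \frac{2 i \sqrt{15}}{3}$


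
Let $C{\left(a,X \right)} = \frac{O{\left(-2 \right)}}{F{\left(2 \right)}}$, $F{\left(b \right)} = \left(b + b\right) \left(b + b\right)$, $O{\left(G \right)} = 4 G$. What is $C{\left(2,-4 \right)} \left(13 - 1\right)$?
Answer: $-6$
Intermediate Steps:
$F{\left(b \right)} = 4 b^{2}$ ($F{\left(b \right)} = 2 b 2 b = 4 b^{2}$)
$C{\left(a,X \right)} = - \frac{1}{2}$ ($C{\left(a,X \right)} = \frac{4 \left(-2\right)}{4 \cdot 2^{2}} = - \frac{8}{4 \cdot 4} = - \frac{8}{16} = \left(-8\right) \frac{1}{16} = - \frac{1}{2}$)
$C{\left(2,-4 \right)} \left(13 - 1\right) = - \frac{13 - 1}{2} = \left(- \frac{1}{2}\right) 12 = -6$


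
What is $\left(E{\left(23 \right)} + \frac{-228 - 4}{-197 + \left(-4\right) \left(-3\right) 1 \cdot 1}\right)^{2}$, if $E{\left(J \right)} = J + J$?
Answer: $\frac{76422564}{34225} \approx 2232.9$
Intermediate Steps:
$E{\left(J \right)} = 2 J$
$\left(E{\left(23 \right)} + \frac{-228 - 4}{-197 + \left(-4\right) \left(-3\right) 1 \cdot 1}\right)^{2} = \left(2 \cdot 23 + \frac{-228 - 4}{-197 + \left(-4\right) \left(-3\right) 1 \cdot 1}\right)^{2} = \left(46 - \frac{232}{-197 + 12 \cdot 1 \cdot 1}\right)^{2} = \left(46 - \frac{232}{-197 + 12 \cdot 1}\right)^{2} = \left(46 - \frac{232}{-197 + 12}\right)^{2} = \left(46 - \frac{232}{-185}\right)^{2} = \left(46 - - \frac{232}{185}\right)^{2} = \left(46 + \frac{232}{185}\right)^{2} = \left(\frac{8742}{185}\right)^{2} = \frac{76422564}{34225}$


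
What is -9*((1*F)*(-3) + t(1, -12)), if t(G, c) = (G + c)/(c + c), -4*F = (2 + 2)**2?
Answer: -897/8 ≈ -112.13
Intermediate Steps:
F = -4 (F = -(2 + 2)**2/4 = -1/4*4**2 = -1/4*16 = -4)
t(G, c) = (G + c)/(2*c) (t(G, c) = (G + c)/((2*c)) = (G + c)*(1/(2*c)) = (G + c)/(2*c))
-9*((1*F)*(-3) + t(1, -12)) = -9*((1*(-4))*(-3) + (1/2)*(1 - 12)/(-12)) = -9*(-4*(-3) + (1/2)*(-1/12)*(-11)) = -9*(12 + 11/24) = -9*299/24 = -897/8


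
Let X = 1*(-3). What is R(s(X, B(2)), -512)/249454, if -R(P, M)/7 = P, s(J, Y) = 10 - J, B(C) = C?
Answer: -91/249454 ≈ -0.00036480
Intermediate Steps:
X = -3
R(P, M) = -7*P
R(s(X, B(2)), -512)/249454 = -7*(10 - 1*(-3))/249454 = -7*(10 + 3)*(1/249454) = -7*13*(1/249454) = -91*1/249454 = -91/249454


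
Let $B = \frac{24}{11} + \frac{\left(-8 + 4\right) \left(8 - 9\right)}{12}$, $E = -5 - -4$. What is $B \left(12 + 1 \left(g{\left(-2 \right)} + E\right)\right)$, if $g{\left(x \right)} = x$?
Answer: $\frac{249}{11} \approx 22.636$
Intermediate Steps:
$E = -1$ ($E = -5 + 4 = -1$)
$B = \frac{83}{33}$ ($B = 24 \cdot \frac{1}{11} + \left(-4\right) \left(-1\right) \frac{1}{12} = \frac{24}{11} + 4 \cdot \frac{1}{12} = \frac{24}{11} + \frac{1}{3} = \frac{83}{33} \approx 2.5152$)
$B \left(12 + 1 \left(g{\left(-2 \right)} + E\right)\right) = \frac{83 \left(12 + 1 \left(-2 - 1\right)\right)}{33} = \frac{83 \left(12 + 1 \left(-3\right)\right)}{33} = \frac{83 \left(12 - 3\right)}{33} = \frac{83}{33} \cdot 9 = \frac{249}{11}$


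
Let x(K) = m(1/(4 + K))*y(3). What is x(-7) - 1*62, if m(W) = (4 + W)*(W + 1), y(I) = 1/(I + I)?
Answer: -1663/27 ≈ -61.593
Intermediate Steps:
y(I) = 1/(2*I)
m(W) = (1 + W)*(4 + W) (m(W) = (4 + W)*(1 + W) = (1 + W)*(4 + W))
x(K) = ⅔ + 1/(6*(4 + K)²) + 5/(6*(4 + K)) (x(K) = (4 + (1/(4 + K))² + 5/(4 + K))*((½)/3) = (4 + (4 + K)⁻² + 5/(4 + K))*((½)*(⅓)) = (4 + (4 + K)⁻² + 5/(4 + K))*(⅙) = ⅔ + 1/(6*(4 + K)²) + 5/(6*(4 + K)))
x(-7) - 1*62 = (85 + 4*(-7)² + 37*(-7))/(6*(16 + (-7)² + 8*(-7))) - 1*62 = (85 + 4*49 - 259)/(6*(16 + 49 - 56)) - 62 = (⅙)*(85 + 196 - 259)/9 - 62 = (⅙)*(⅑)*22 - 62 = 11/27 - 62 = -1663/27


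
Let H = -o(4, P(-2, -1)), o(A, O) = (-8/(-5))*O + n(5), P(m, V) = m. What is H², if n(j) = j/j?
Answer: 121/25 ≈ 4.8400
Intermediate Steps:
n(j) = 1
o(A, O) = 1 + 8*O/5 (o(A, O) = (-8/(-5))*O + 1 = (-8*(-⅕))*O + 1 = 8*O/5 + 1 = 1 + 8*O/5)
H = 11/5 (H = -(1 + (8/5)*(-2)) = -(1 - 16/5) = -1*(-11/5) = 11/5 ≈ 2.2000)
H² = (11/5)² = 121/25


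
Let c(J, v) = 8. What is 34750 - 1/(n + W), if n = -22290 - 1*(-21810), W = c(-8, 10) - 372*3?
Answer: 55183001/1588 ≈ 34750.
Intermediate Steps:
W = -1108 (W = 8 - 372*3 = 8 - 62*18 = 8 - 1116 = -1108)
n = -480 (n = -22290 + 21810 = -480)
34750 - 1/(n + W) = 34750 - 1/(-480 - 1108) = 34750 - 1/(-1588) = 34750 - 1*(-1/1588) = 34750 + 1/1588 = 55183001/1588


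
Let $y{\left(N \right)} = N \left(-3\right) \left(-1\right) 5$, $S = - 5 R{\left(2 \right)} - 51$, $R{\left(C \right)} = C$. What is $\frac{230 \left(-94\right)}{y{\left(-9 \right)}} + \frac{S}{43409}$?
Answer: $\frac{187698869}{1172043} \approx 160.15$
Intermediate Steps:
$S = -61$ ($S = \left(-5\right) 2 - 51 = -10 - 51 = -61$)
$y{\left(N \right)} = 15 N$ ($y{\left(N \right)} = - 3 N \left(-1\right) 5 = 3 N 5 = 15 N$)
$\frac{230 \left(-94\right)}{y{\left(-9 \right)}} + \frac{S}{43409} = \frac{230 \left(-94\right)}{15 \left(-9\right)} - \frac{61}{43409} = - \frac{21620}{-135} - \frac{61}{43409} = \left(-21620\right) \left(- \frac{1}{135}\right) - \frac{61}{43409} = \frac{4324}{27} - \frac{61}{43409} = \frac{187698869}{1172043}$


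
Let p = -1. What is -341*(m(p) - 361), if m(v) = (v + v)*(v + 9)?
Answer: 128557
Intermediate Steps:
m(v) = 2*v*(9 + v) (m(v) = (2*v)*(9 + v) = 2*v*(9 + v))
-341*(m(p) - 361) = -341*(2*(-1)*(9 - 1) - 361) = -341*(2*(-1)*8 - 361) = -341*(-16 - 361) = -341*(-377) = 128557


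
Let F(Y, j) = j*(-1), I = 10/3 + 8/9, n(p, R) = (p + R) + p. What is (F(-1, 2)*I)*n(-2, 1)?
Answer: 76/3 ≈ 25.333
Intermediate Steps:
n(p, R) = R + 2*p (n(p, R) = (R + p) + p = R + 2*p)
I = 38/9 (I = 10*(⅓) + 8*(⅑) = 10/3 + 8/9 = 38/9 ≈ 4.2222)
F(Y, j) = -j
(F(-1, 2)*I)*n(-2, 1) = (-1*2*(38/9))*(1 + 2*(-2)) = (-2*38/9)*(1 - 4) = -76/9*(-3) = 76/3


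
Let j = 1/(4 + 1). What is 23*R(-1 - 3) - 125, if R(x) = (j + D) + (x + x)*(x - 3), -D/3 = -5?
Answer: 7563/5 ≈ 1512.6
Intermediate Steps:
D = 15 (D = -3*(-5) = 15)
j = ⅕ (j = 1/5 = ⅕ ≈ 0.20000)
R(x) = 76/5 + 2*x*(-3 + x) (R(x) = (⅕ + 15) + (x + x)*(x - 3) = 76/5 + (2*x)*(-3 + x) = 76/5 + 2*x*(-3 + x))
23*R(-1 - 3) - 125 = 23*(76/5 - 6*(-1 - 3) + 2*(-1 - 3)²) - 125 = 23*(76/5 - 6*(-4) + 2*(-4)²) - 125 = 23*(76/5 + 24 + 2*16) - 125 = 23*(76/5 + 24 + 32) - 125 = 23*(356/5) - 125 = 8188/5 - 125 = 7563/5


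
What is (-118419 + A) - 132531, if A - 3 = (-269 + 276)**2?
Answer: -250898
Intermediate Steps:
A = 52 (A = 3 + (-269 + 276)**2 = 3 + 7**2 = 3 + 49 = 52)
(-118419 + A) - 132531 = (-118419 + 52) - 132531 = -118367 - 132531 = -250898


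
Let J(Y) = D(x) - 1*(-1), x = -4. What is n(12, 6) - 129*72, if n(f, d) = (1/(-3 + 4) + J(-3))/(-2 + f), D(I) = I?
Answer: -46441/5 ≈ -9288.2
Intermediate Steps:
J(Y) = -3 (J(Y) = -4 - 1*(-1) = -4 + 1 = -3)
n(f, d) = -2/(-2 + f) (n(f, d) = (1/(-3 + 4) - 3)/(-2 + f) = (1/1 - 3)/(-2 + f) = (1 - 3)/(-2 + f) = -2/(-2 + f))
n(12, 6) - 129*72 = -2/(-2 + 12) - 129*72 = -2/10 - 9288 = -2*⅒ - 9288 = -⅕ - 9288 = -46441/5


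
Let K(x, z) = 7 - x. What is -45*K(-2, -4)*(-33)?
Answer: 13365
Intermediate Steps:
-45*K(-2, -4)*(-33) = -45*(7 - 1*(-2))*(-33) = -45*(7 + 2)*(-33) = -45*9*(-33) = -405*(-33) = 13365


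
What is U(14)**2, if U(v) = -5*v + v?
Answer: 3136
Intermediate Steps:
U(v) = -4*v
U(14)**2 = (-4*14)**2 = (-56)**2 = 3136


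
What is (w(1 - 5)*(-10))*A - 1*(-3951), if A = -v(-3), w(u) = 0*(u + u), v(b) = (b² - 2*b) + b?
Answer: 3951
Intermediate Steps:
v(b) = b² - b
w(u) = 0 (w(u) = 0*(2*u) = 0)
A = -12 (A = -(-3)*(-1 - 3) = -(-3)*(-4) = -1*12 = -12)
(w(1 - 5)*(-10))*A - 1*(-3951) = (0*(-10))*(-12) - 1*(-3951) = 0*(-12) + 3951 = 0 + 3951 = 3951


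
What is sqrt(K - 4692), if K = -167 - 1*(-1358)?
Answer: 3*I*sqrt(389) ≈ 59.169*I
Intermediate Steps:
K = 1191 (K = -167 + 1358 = 1191)
sqrt(K - 4692) = sqrt(1191 - 4692) = sqrt(-3501) = 3*I*sqrt(389)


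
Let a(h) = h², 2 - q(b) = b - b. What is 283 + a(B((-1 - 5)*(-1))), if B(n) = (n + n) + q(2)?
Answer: 479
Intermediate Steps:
q(b) = 2 (q(b) = 2 - (b - b) = 2 - 1*0 = 2 + 0 = 2)
B(n) = 2 + 2*n (B(n) = (n + n) + 2 = 2*n + 2 = 2 + 2*n)
283 + a(B((-1 - 5)*(-1))) = 283 + (2 + 2*((-1 - 5)*(-1)))² = 283 + (2 + 2*(-6*(-1)))² = 283 + (2 + 2*6)² = 283 + (2 + 12)² = 283 + 14² = 283 + 196 = 479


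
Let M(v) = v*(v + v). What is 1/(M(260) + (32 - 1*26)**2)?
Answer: 1/135236 ≈ 7.3945e-6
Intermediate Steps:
M(v) = 2*v**2 (M(v) = v*(2*v) = 2*v**2)
1/(M(260) + (32 - 1*26)**2) = 1/(2*260**2 + (32 - 1*26)**2) = 1/(2*67600 + (32 - 26)**2) = 1/(135200 + 6**2) = 1/(135200 + 36) = 1/135236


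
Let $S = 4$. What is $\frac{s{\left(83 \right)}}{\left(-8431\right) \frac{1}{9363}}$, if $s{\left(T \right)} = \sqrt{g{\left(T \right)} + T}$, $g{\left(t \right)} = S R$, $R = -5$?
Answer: $- \frac{28089 \sqrt{7}}{8431} \approx -8.8147$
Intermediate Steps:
$g{\left(t \right)} = -20$ ($g{\left(t \right)} = 4 \left(-5\right) = -20$)
$s{\left(T \right)} = \sqrt{-20 + T}$
$\frac{s{\left(83 \right)}}{\left(-8431\right) \frac{1}{9363}} = \frac{\sqrt{-20 + 83}}{\left(-8431\right) \frac{1}{9363}} = \frac{\sqrt{63}}{\left(-8431\right) \frac{1}{9363}} = \frac{3 \sqrt{7}}{- \frac{8431}{9363}} = 3 \sqrt{7} \left(- \frac{9363}{8431}\right) = - \frac{28089 \sqrt{7}}{8431}$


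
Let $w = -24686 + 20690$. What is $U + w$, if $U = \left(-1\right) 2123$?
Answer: $-6119$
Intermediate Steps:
$w = -3996$
$U = -2123$
$U + w = -2123 - 3996 = -6119$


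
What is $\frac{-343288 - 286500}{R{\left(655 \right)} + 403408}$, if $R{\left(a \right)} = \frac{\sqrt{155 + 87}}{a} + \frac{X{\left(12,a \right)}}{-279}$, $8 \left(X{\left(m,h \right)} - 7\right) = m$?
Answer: $- \frac{33938281911384092014200}{21739019154613286726137} + \frac{1412852304544560 \sqrt{2}}{21739019154613286726137} \approx -1.5612$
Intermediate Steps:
$X{\left(m,h \right)} = 7 + \frac{m}{8}$
$R{\left(a \right)} = - \frac{17}{558} + \frac{11 \sqrt{2}}{a}$ ($R{\left(a \right)} = \frac{\sqrt{155 + 87}}{a} + \frac{7 + \frac{1}{8} \cdot 12}{-279} = \frac{\sqrt{242}}{a} + \left(7 + \frac{3}{2}\right) \left(- \frac{1}{279}\right) = \frac{11 \sqrt{2}}{a} + \frac{17}{2} \left(- \frac{1}{279}\right) = \frac{11 \sqrt{2}}{a} - \frac{17}{558} = - \frac{17}{558} + \frac{11 \sqrt{2}}{a}$)
$\frac{-343288 - 286500}{R{\left(655 \right)} + 403408} = \frac{-343288 - 286500}{\left(- \frac{17}{558} + \frac{11 \sqrt{2}}{655}\right) + 403408} = - \frac{629788}{\left(- \frac{17}{558} + 11 \sqrt{2} \cdot \frac{1}{655}\right) + 403408} = - \frac{629788}{\left(- \frac{17}{558} + \frac{11 \sqrt{2}}{655}\right) + 403408} = - \frac{629788}{\frac{225101647}{558} + \frac{11 \sqrt{2}}{655}}$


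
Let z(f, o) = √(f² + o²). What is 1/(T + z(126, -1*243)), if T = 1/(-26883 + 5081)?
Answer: 21802/35613890759699 + 21389724180*√37/35613890759699 ≈ 0.0036533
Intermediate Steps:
T = -1/21802 (T = 1/(-21802) = -1/21802 ≈ -4.5867e-5)
1/(T + z(126, -1*243)) = 1/(-1/21802 + √(126² + (-1*243)²)) = 1/(-1/21802 + √(15876 + (-243)²)) = 1/(-1/21802 + √(15876 + 59049)) = 1/(-1/21802 + √74925) = 1/(-1/21802 + 45*√37)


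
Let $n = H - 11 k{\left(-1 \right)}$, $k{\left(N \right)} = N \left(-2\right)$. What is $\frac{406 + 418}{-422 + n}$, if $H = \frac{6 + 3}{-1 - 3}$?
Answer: $- \frac{3296}{1785} \approx -1.8465$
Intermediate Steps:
$k{\left(N \right)} = - 2 N$
$H = - \frac{9}{4}$ ($H = \frac{9}{-4} = 9 \left(- \frac{1}{4}\right) = - \frac{9}{4} \approx -2.25$)
$n = - \frac{97}{4}$ ($n = - \frac{9}{4} - 11 \left(\left(-2\right) \left(-1\right)\right) = - \frac{9}{4} - 22 = - \frac{97}{4} \approx -24.25$)
$\frac{406 + 418}{-422 + n} = \frac{406 + 418}{-422 - \frac{97}{4}} = \frac{824}{- \frac{1785}{4}} = 824 \left(- \frac{4}{1785}\right) = - \frac{3296}{1785}$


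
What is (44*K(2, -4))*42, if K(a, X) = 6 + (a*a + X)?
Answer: 11088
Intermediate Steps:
K(a, X) = 6 + X + a² (K(a, X) = 6 + (a² + X) = 6 + (X + a²) = 6 + X + a²)
(44*K(2, -4))*42 = (44*(6 - 4 + 2²))*42 = (44*(6 - 4 + 4))*42 = (44*6)*42 = 264*42 = 11088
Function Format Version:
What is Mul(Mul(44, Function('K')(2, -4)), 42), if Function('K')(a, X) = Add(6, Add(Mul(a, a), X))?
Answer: 11088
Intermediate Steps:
Function('K')(a, X) = Add(6, X, Pow(a, 2)) (Function('K')(a, X) = Add(6, Add(Pow(a, 2), X)) = Add(6, Add(X, Pow(a, 2))) = Add(6, X, Pow(a, 2)))
Mul(Mul(44, Function('K')(2, -4)), 42) = Mul(Mul(44, Add(6, -4, Pow(2, 2))), 42) = Mul(Mul(44, Add(6, -4, 4)), 42) = Mul(Mul(44, 6), 42) = Mul(264, 42) = 11088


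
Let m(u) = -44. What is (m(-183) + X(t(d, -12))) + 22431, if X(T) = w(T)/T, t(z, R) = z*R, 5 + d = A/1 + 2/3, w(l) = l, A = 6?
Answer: 22388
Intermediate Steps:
d = 5/3 (d = -5 + (6/1 + 2/3) = -5 + (6*1 + 2*(1/3)) = -5 + (6 + 2/3) = -5 + 20/3 = 5/3 ≈ 1.6667)
t(z, R) = R*z
X(T) = 1 (X(T) = T/T = 1)
(m(-183) + X(t(d, -12))) + 22431 = (-44 + 1) + 22431 = -43 + 22431 = 22388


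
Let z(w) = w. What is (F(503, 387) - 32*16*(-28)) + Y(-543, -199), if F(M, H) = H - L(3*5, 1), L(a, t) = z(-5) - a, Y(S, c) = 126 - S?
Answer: 15412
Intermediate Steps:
L(a, t) = -5 - a
F(M, H) = 20 + H (F(M, H) = H - (-5 - 3*5) = H - (-5 - 1*15) = H - (-5 - 15) = H - 1*(-20) = H + 20 = 20 + H)
(F(503, 387) - 32*16*(-28)) + Y(-543, -199) = ((20 + 387) - 32*16*(-28)) + (126 - 1*(-543)) = (407 - 512*(-28)) + (126 + 543) = (407 + 14336) + 669 = 14743 + 669 = 15412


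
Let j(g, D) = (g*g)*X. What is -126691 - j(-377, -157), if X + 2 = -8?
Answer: 1294599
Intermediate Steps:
X = -10 (X = -2 - 8 = -10)
j(g, D) = -10*g² (j(g, D) = (g*g)*(-10) = g²*(-10) = -10*g²)
-126691 - j(-377, -157) = -126691 - (-10)*(-377)² = -126691 - (-10)*142129 = -126691 - 1*(-1421290) = -126691 + 1421290 = 1294599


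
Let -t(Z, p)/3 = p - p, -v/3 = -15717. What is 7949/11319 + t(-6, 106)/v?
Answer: 7949/11319 ≈ 0.70227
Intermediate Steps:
v = 47151 (v = -3*(-15717) = 47151)
t(Z, p) = 0 (t(Z, p) = -3*(p - p) = -3*0 = 0)
7949/11319 + t(-6, 106)/v = 7949/11319 + 0/47151 = 7949*(1/11319) + 0*(1/47151) = 7949/11319 + 0 = 7949/11319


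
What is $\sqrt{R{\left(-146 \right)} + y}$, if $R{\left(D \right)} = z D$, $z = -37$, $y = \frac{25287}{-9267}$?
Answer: $\frac{\sqrt{51519420061}}{3089} \approx 73.48$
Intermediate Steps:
$y = - \frac{8429}{3089}$ ($y = 25287 \left(- \frac{1}{9267}\right) = - \frac{8429}{3089} \approx -2.7287$)
$R{\left(D \right)} = - 37 D$
$\sqrt{R{\left(-146 \right)} + y} = \sqrt{\left(-37\right) \left(-146\right) - \frac{8429}{3089}} = \sqrt{5402 - \frac{8429}{3089}} = \sqrt{\frac{16678349}{3089}} = \frac{\sqrt{51519420061}}{3089}$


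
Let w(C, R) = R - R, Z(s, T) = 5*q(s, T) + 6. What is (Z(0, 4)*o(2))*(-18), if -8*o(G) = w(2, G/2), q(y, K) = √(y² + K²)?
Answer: 0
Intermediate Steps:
q(y, K) = √(K² + y²)
Z(s, T) = 6 + 5*√(T² + s²) (Z(s, T) = 5*√(T² + s²) + 6 = 6 + 5*√(T² + s²))
w(C, R) = 0
o(G) = 0 (o(G) = -⅛*0 = 0)
(Z(0, 4)*o(2))*(-18) = ((6 + 5*√(4² + 0²))*0)*(-18) = ((6 + 5*√(16 + 0))*0)*(-18) = ((6 + 5*√16)*0)*(-18) = ((6 + 5*4)*0)*(-18) = ((6 + 20)*0)*(-18) = (26*0)*(-18) = 0*(-18) = 0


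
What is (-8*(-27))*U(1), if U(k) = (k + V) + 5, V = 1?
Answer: 1512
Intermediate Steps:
U(k) = 6 + k (U(k) = (k + 1) + 5 = (1 + k) + 5 = 6 + k)
(-8*(-27))*U(1) = (-8*(-27))*(6 + 1) = 216*7 = 1512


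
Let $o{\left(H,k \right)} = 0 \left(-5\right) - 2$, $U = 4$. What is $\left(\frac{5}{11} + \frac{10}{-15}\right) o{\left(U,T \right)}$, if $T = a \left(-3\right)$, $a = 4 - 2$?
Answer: $\frac{14}{33} \approx 0.42424$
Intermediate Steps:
$a = 2$
$T = -6$ ($T = 2 \left(-3\right) = -6$)
$o{\left(H,k \right)} = -2$ ($o{\left(H,k \right)} = 0 - 2 = -2$)
$\left(\frac{5}{11} + \frac{10}{-15}\right) o{\left(U,T \right)} = \left(\frac{5}{11} + \frac{10}{-15}\right) \left(-2\right) = \left(5 \cdot \frac{1}{11} + 10 \left(- \frac{1}{15}\right)\right) \left(-2\right) = \left(\frac{5}{11} - \frac{2}{3}\right) \left(-2\right) = \left(- \frac{7}{33}\right) \left(-2\right) = \frac{14}{33}$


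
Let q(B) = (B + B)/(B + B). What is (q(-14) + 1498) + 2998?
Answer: 4497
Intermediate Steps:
q(B) = 1 (q(B) = (2*B)/((2*B)) = (2*B)*(1/(2*B)) = 1)
(q(-14) + 1498) + 2998 = (1 + 1498) + 2998 = 1499 + 2998 = 4497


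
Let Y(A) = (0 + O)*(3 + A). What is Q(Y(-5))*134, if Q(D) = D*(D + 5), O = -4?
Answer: 13936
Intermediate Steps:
Y(A) = -12 - 4*A (Y(A) = (0 - 4)*(3 + A) = -4*(3 + A) = -12 - 4*A)
Q(D) = D*(5 + D)
Q(Y(-5))*134 = ((-12 - 4*(-5))*(5 + (-12 - 4*(-5))))*134 = ((-12 + 20)*(5 + (-12 + 20)))*134 = (8*(5 + 8))*134 = (8*13)*134 = 104*134 = 13936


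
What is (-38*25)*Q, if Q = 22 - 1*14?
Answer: -7600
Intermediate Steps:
Q = 8 (Q = 22 - 14 = 8)
(-38*25)*Q = -38*25*8 = -950*8 = -7600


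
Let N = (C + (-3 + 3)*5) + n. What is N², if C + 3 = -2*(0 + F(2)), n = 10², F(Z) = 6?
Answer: 7225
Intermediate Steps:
n = 100
C = -15 (C = -3 - 2*(0 + 6) = -3 - 2*6 = -3 - 12 = -15)
N = 85 (N = (-15 + (-3 + 3)*5) + 100 = (-15 + 0*5) + 100 = (-15 + 0) + 100 = -15 + 100 = 85)
N² = 85² = 7225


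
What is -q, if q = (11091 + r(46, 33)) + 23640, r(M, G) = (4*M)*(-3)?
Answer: -34179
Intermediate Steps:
r(M, G) = -12*M
q = 34179 (q = (11091 - 12*46) + 23640 = (11091 - 552) + 23640 = 10539 + 23640 = 34179)
-q = -1*34179 = -34179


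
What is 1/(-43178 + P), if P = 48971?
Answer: 1/5793 ≈ 0.00017262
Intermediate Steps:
1/(-43178 + P) = 1/(-43178 + 48971) = 1/5793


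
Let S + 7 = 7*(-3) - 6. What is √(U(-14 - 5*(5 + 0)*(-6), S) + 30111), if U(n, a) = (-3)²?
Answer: 2*√7530 ≈ 173.55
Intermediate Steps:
S = -34 (S = -7 + (7*(-3) - 6) = -7 + (-21 - 6) = -7 - 27 = -34)
U(n, a) = 9
√(U(-14 - 5*(5 + 0)*(-6), S) + 30111) = √(9 + 30111) = √30120 = 2*√7530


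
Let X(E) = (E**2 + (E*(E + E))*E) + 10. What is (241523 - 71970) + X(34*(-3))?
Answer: -1942449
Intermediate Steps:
X(E) = 10 + E**2 + 2*E**3 (X(E) = (E**2 + (E*(2*E))*E) + 10 = (E**2 + (2*E**2)*E) + 10 = (E**2 + 2*E**3) + 10 = 10 + E**2 + 2*E**3)
(241523 - 71970) + X(34*(-3)) = (241523 - 71970) + (10 + (34*(-3))**2 + 2*(34*(-3))**3) = 169553 + (10 + (-102)**2 + 2*(-102)**3) = 169553 + (10 + 10404 + 2*(-1061208)) = 169553 + (10 + 10404 - 2122416) = 169553 - 2112002 = -1942449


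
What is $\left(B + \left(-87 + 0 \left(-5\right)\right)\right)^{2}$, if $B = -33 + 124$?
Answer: $16$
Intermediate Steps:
$B = 91$
$\left(B + \left(-87 + 0 \left(-5\right)\right)\right)^{2} = \left(91 + \left(-87 + 0 \left(-5\right)\right)\right)^{2} = \left(91 + \left(-87 + 0\right)\right)^{2} = \left(91 - 87\right)^{2} = 4^{2} = 16$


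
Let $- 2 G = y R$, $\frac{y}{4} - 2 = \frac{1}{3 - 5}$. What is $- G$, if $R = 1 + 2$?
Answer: $9$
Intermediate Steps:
$R = 3$
$y = 6$ ($y = 8 + \frac{4}{3 - 5} = 8 + \frac{4}{-2} = 8 + 4 \left(- \frac{1}{2}\right) = 8 - 2 = 6$)
$G = -9$ ($G = - \frac{6 \cdot 3}{2} = \left(- \frac{1}{2}\right) 18 = -9$)
$- G = \left(-1\right) \left(-9\right) = 9$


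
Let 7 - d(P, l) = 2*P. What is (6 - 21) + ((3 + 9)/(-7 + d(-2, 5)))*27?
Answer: 66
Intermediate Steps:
d(P, l) = 7 - 2*P
(6 - 21) + ((3 + 9)/(-7 + d(-2, 5)))*27 = (6 - 21) + ((3 + 9)/(-7 + (7 - 2*(-2))))*27 = -15 + (12/(-7 + (7 + 4)))*27 = -15 + (12/(-7 + 11))*27 = -15 + (12/4)*27 = -15 + (12*(¼))*27 = -15 + 3*27 = -15 + 81 = 66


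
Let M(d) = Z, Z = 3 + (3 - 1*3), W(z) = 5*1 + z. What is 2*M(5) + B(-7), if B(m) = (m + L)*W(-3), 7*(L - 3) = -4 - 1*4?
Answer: -30/7 ≈ -4.2857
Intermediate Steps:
W(z) = 5 + z
L = 13/7 (L = 3 + (-4 - 1*4)/7 = 3 + (-4 - 4)/7 = 3 + (1/7)*(-8) = 3 - 8/7 = 13/7 ≈ 1.8571)
Z = 3 (Z = 3 + (3 - 3) = 3 + 0 = 3)
B(m) = 26/7 + 2*m (B(m) = (m + 13/7)*(5 - 3) = (13/7 + m)*2 = 26/7 + 2*m)
M(d) = 3
2*M(5) + B(-7) = 2*3 + (26/7 + 2*(-7)) = 6 + (26/7 - 14) = 6 - 72/7 = -30/7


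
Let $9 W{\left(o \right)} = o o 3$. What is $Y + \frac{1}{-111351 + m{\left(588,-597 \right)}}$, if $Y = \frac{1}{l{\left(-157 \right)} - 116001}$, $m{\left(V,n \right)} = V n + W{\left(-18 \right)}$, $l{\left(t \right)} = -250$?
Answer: $- \frac{578530}{53740396029} \approx -1.0765 \cdot 10^{-5}$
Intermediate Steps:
$W{\left(o \right)} = \frac{o^{2}}{3}$ ($W{\left(o \right)} = \frac{o o 3}{9} = \frac{o^{2} \cdot 3}{9} = \frac{3 o^{2}}{9} = \frac{o^{2}}{3}$)
$m{\left(V,n \right)} = 108 + V n$ ($m{\left(V,n \right)} = V n + \frac{\left(-18\right)^{2}}{3} = V n + \frac{1}{3} \cdot 324 = V n + 108 = 108 + V n$)
$Y = - \frac{1}{116251}$ ($Y = \frac{1}{-250 - 116001} = \frac{1}{-116251} = - \frac{1}{116251} \approx -8.6021 \cdot 10^{-6}$)
$Y + \frac{1}{-111351 + m{\left(588,-597 \right)}} = - \frac{1}{116251} + \frac{1}{-111351 + \left(108 + 588 \left(-597\right)\right)} = - \frac{1}{116251} + \frac{1}{-111351 + \left(108 - 351036\right)} = - \frac{1}{116251} + \frac{1}{-111351 - 350928} = - \frac{1}{116251} + \frac{1}{-462279} = - \frac{1}{116251} - \frac{1}{462279} = - \frac{578530}{53740396029}$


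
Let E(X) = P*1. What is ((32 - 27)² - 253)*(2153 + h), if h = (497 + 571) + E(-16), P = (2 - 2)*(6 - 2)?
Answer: -734388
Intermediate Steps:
P = 0 (P = 0*4 = 0)
E(X) = 0 (E(X) = 0*1 = 0)
h = 1068 (h = (497 + 571) + 0 = 1068 + 0 = 1068)
((32 - 27)² - 253)*(2153 + h) = ((32 - 27)² - 253)*(2153 + 1068) = (5² - 253)*3221 = (25 - 253)*3221 = -228*3221 = -734388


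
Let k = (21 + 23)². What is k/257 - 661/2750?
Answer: 5154123/706750 ≈ 7.2927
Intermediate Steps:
k = 1936 (k = 44² = 1936)
k/257 - 661/2750 = 1936/257 - 661/2750 = 5154123/706750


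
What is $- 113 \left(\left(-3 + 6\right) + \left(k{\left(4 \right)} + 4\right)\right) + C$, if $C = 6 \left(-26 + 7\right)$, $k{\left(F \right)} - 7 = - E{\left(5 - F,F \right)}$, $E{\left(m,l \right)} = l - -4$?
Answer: $-792$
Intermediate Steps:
$E{\left(m,l \right)} = 4 + l$ ($E{\left(m,l \right)} = l + 4 = 4 + l$)
$k{\left(F \right)} = 3 - F$ ($k{\left(F \right)} = 7 - \left(4 + F\right) = 3 - F$)
$C = -114$ ($C = 6 \left(-19\right) = -114$)
$- 113 \left(\left(-3 + 6\right) + \left(k{\left(4 \right)} + 4\right)\right) + C = - 113 \left(\left(-3 + 6\right) + \left(\left(3 - 4\right) + 4\right)\right) - 114 = - 113 \left(3 + \left(\left(3 - 4\right) + 4\right)\right) - 114 = - 113 \left(3 + \left(-1 + 4\right)\right) - 114 = - 113 \left(3 + 3\right) - 114 = \left(-113\right) 6 - 114 = -678 - 114 = -792$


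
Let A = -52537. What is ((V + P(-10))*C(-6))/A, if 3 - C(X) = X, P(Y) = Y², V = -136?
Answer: 324/52537 ≈ 0.0061671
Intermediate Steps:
C(X) = 3 - X
((V + P(-10))*C(-6))/A = ((-136 + (-10)²)*(3 - 1*(-6)))/(-52537) = ((-136 + 100)*(3 + 6))*(-1/52537) = -36*9*(-1/52537) = -324*(-1/52537) = 324/52537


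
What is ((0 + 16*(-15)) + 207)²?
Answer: 1089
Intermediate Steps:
((0 + 16*(-15)) + 207)² = ((0 - 240) + 207)² = (-240 + 207)² = (-33)² = 1089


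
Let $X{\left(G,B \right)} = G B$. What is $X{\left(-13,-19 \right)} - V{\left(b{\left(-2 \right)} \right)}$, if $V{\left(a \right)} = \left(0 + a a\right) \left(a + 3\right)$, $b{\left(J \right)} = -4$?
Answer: $263$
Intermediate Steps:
$X{\left(G,B \right)} = B G$
$V{\left(a \right)} = a^{2} \left(3 + a\right)$ ($V{\left(a \right)} = \left(0 + a^{2}\right) \left(3 + a\right) = a^{2} \left(3 + a\right)$)
$X{\left(-13,-19 \right)} - V{\left(b{\left(-2 \right)} \right)} = \left(-19\right) \left(-13\right) - \left(-4\right)^{2} \left(3 - 4\right) = 247 - 16 \left(-1\right) = 247 - -16 = 247 + 16 = 263$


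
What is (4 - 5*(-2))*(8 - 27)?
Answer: -266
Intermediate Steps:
(4 - 5*(-2))*(8 - 27) = (4 + 10)*(-19) = 14*(-19) = -266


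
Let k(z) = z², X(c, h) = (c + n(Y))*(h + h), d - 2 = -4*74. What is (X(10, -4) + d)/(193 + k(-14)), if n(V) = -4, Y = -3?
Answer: -342/389 ≈ -0.87918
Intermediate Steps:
d = -294 (d = 2 - 4*74 = 2 - 296 = -294)
X(c, h) = 2*h*(-4 + c) (X(c, h) = (c - 4)*(h + h) = (-4 + c)*(2*h) = 2*h*(-4 + c))
(X(10, -4) + d)/(193 + k(-14)) = (2*(-4)*(-4 + 10) - 294)/(193 + (-14)²) = (2*(-4)*6 - 294)/(193 + 196) = (-48 - 294)/389 = -342*1/389 = -342/389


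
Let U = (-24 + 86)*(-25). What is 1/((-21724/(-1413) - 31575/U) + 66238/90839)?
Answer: 7958041434/290265810601 ≈ 0.027416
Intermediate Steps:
U = -1550 (U = 62*(-25) = -1550)
1/((-21724/(-1413) - 31575/U) + 66238/90839) = 1/((-21724/(-1413) - 31575/(-1550)) + 66238/90839) = 1/((-21724*(-1/1413) - 31575*(-1/1550)) + 66238*(1/90839)) = 1/((21724/1413 + 1263/62) + 66238/90839) = 1/(3131507/87606 + 66238/90839) = 1/(290265810601/7958041434) = 7958041434/290265810601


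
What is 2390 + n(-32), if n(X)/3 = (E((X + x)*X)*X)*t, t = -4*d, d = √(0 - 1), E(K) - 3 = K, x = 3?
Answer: 2390 + 357504*I ≈ 2390.0 + 3.575e+5*I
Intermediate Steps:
E(K) = 3 + K
d = I (d = √(-1) = I ≈ 1.0*I)
t = -4*I ≈ -4.0*I
n(X) = -12*I*X*(3 + X*(3 + X)) (n(X) = 3*(((3 + (X + 3)*X)*X)*(-4*I)) = 3*(((3 + (3 + X)*X)*X)*(-4*I)) = 3*(((3 + X*(3 + X))*X)*(-4*I)) = 3*((X*(3 + X*(3 + X)))*(-4*I)) = 3*(-4*I*X*(3 + X*(3 + X))) = -12*I*X*(3 + X*(3 + X)))
2390 + n(-32) = 2390 - 12*I*(-32)*(3 - 32*(3 - 32)) = 2390 - 12*I*(-32)*(3 - 32*(-29)) = 2390 - 12*I*(-32)*(3 + 928) = 2390 - 12*I*(-32)*931 = 2390 + 357504*I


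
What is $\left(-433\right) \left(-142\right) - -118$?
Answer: $61604$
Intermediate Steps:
$\left(-433\right) \left(-142\right) - -118 = 61486 + \left(-90 + 208\right) = 61486 + 118 = 61604$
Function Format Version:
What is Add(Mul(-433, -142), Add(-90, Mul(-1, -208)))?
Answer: 61604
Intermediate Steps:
Add(Mul(-433, -142), Add(-90, Mul(-1, -208))) = Add(61486, Add(-90, 208)) = Add(61486, 118) = 61604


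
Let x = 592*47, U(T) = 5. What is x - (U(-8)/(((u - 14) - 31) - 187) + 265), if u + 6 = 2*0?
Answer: 6559047/238 ≈ 27559.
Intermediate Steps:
u = -6 (u = -6 + 2*0 = -6 + 0 = -6)
x = 27824
x - (U(-8)/(((u - 14) - 31) - 187) + 265) = 27824 - (5/(((-6 - 14) - 31) - 187) + 265) = 27824 - (5/((-20 - 31) - 187) + 265) = 27824 - (5/(-51 - 187) + 265) = 27824 - (5/(-238) + 265) = 27824 - (5*(-1/238) + 265) = 27824 - (-5/238 + 265) = 27824 - 1*63065/238 = 27824 - 63065/238 = 6559047/238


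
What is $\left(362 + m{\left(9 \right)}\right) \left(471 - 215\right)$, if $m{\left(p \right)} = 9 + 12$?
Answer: $98048$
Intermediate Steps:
$m{\left(p \right)} = 21$
$\left(362 + m{\left(9 \right)}\right) \left(471 - 215\right) = \left(362 + 21\right) \left(471 - 215\right) = 383 \cdot 256 = 98048$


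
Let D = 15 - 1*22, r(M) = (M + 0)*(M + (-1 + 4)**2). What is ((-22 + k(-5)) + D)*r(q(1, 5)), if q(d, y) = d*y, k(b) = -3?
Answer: -2240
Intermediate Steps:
r(M) = M*(9 + M) (r(M) = M*(M + 3**2) = M*(M + 9) = M*(9 + M))
D = -7 (D = 15 - 22 = -7)
((-22 + k(-5)) + D)*r(q(1, 5)) = ((-22 - 3) - 7)*((1*5)*(9 + 1*5)) = (-25 - 7)*(5*(9 + 5)) = -160*14 = -32*70 = -2240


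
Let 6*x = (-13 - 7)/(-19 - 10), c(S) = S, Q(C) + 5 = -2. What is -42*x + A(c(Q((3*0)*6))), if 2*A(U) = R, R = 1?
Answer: -251/58 ≈ -4.3276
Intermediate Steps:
Q(C) = -7 (Q(C) = -5 - 2 = -7)
x = 10/87 (x = ((-13 - 7)/(-19 - 10))/6 = (-20/(-29))/6 = (-20*(-1/29))/6 = (⅙)*(20/29) = 10/87 ≈ 0.11494)
A(U) = ½ (A(U) = (½)*1 = ½)
-42*x + A(c(Q((3*0)*6))) = -42*10/87 + ½ = -140/29 + ½ = -251/58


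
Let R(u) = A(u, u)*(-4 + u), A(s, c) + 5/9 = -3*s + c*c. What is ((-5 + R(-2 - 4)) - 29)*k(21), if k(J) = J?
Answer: -35812/3 ≈ -11937.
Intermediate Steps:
A(s, c) = -5/9 + c**2 - 3*s (A(s, c) = -5/9 + (-3*s + c*c) = -5/9 + (-3*s + c**2) = -5/9 + (c**2 - 3*s) = -5/9 + c**2 - 3*s)
R(u) = (-4 + u)*(-5/9 + u**2 - 3*u) (R(u) = (-5/9 + u**2 - 3*u)*(-4 + u) = (-4 + u)*(-5/9 + u**2 - 3*u))
((-5 + R(-2 - 4)) - 29)*k(21) = ((-5 - (-4 + (-2 - 4))*(5 - 9*(-2 - 4)**2 + 27*(-2 - 4))/9) - 29)*21 = ((-5 - (-4 - 6)*(5 - 9*(-6)**2 + 27*(-6))/9) - 29)*21 = ((-5 - 1/9*(-10)*(5 - 9*36 - 162)) - 29)*21 = ((-5 - 1/9*(-10)*(5 - 324 - 162)) - 29)*21 = ((-5 - 1/9*(-10)*(-481)) - 29)*21 = ((-5 - 4810/9) - 29)*21 = (-4855/9 - 29)*21 = -5116/9*21 = -35812/3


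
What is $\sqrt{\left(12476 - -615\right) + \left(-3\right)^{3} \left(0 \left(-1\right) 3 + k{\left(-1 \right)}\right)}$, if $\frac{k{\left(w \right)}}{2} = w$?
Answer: $\sqrt{13145} \approx 114.65$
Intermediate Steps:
$k{\left(w \right)} = 2 w$
$\sqrt{\left(12476 - -615\right) + \left(-3\right)^{3} \left(0 \left(-1\right) 3 + k{\left(-1 \right)}\right)} = \sqrt{\left(12476 - -615\right) + \left(-3\right)^{3} \left(0 \left(-1\right) 3 + 2 \left(-1\right)\right)} = \sqrt{\left(12476 + 615\right) - 27 \left(0 \cdot 3 - 2\right)} = \sqrt{13091 - 27 \left(0 - 2\right)} = \sqrt{13091 - -54} = \sqrt{13091 + 54} = \sqrt{13145}$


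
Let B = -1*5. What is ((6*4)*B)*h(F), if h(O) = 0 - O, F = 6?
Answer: 720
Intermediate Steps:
B = -5
h(O) = -O
((6*4)*B)*h(F) = ((6*4)*(-5))*(-1*6) = (24*(-5))*(-6) = -120*(-6) = 720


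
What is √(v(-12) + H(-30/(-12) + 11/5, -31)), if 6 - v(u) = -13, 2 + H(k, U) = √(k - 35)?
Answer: √(1700 + 10*I*√3030)/10 ≈ 4.1755 + 0.65915*I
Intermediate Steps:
H(k, U) = -2 + √(-35 + k) (H(k, U) = -2 + √(k - 35) = -2 + √(-35 + k))
v(u) = 19 (v(u) = 6 - 1*(-13) = 6 + 13 = 19)
√(v(-12) + H(-30/(-12) + 11/5, -31)) = √(19 + (-2 + √(-35 + (-30/(-12) + 11/5)))) = √(19 + (-2 + √(-35 + (-30*(-1/12) + 11*(⅕))))) = √(19 + (-2 + √(-35 + (5/2 + 11/5)))) = √(19 + (-2 + √(-35 + 47/10))) = √(19 + (-2 + √(-303/10))) = √(19 + (-2 + I*√3030/10)) = √(17 + I*√3030/10)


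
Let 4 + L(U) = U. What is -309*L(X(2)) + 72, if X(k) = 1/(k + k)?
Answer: 4923/4 ≈ 1230.8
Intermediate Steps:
X(k) = 1/(2*k)
L(U) = -4 + U
-309*L(X(2)) + 72 = -309*(-4 + (½)/2) + 72 = -309*(-4 + (½)*(½)) + 72 = -309*(-4 + ¼) + 72 = -309*(-15/4) + 72 = 4635/4 + 72 = 4923/4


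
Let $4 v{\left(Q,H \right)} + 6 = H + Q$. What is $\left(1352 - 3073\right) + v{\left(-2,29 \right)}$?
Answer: $- \frac{6863}{4} \approx -1715.8$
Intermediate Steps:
$v{\left(Q,H \right)} = - \frac{3}{2} + \frac{H}{4} + \frac{Q}{4}$ ($v{\left(Q,H \right)} = - \frac{3}{2} + \frac{H + Q}{4} = - \frac{3}{2} + \left(\frac{H}{4} + \frac{Q}{4}\right) = - \frac{3}{2} + \frac{H}{4} + \frac{Q}{4}$)
$\left(1352 - 3073\right) + v{\left(-2,29 \right)} = \left(1352 - 3073\right) + \left(- \frac{3}{2} + \frac{1}{4} \cdot 29 + \frac{1}{4} \left(-2\right)\right) = -1721 - - \frac{21}{4} = -1721 + \frac{21}{4} = - \frac{6863}{4}$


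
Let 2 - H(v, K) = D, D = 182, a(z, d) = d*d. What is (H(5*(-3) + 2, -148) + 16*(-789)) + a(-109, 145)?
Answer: 8221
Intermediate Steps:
a(z, d) = d²
H(v, K) = -180 (H(v, K) = 2 - 1*182 = 2 - 182 = -180)
(H(5*(-3) + 2, -148) + 16*(-789)) + a(-109, 145) = (-180 + 16*(-789)) + 145² = (-180 - 12624) + 21025 = -12804 + 21025 = 8221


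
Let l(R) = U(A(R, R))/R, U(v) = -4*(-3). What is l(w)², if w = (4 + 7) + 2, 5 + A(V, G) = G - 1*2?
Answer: 144/169 ≈ 0.85207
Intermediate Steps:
A(V, G) = -7 + G (A(V, G) = -5 + (G - 1*2) = -5 + (G - 2) = -5 + (-2 + G) = -7 + G)
w = 13 (w = 11 + 2 = 13)
U(v) = 12
l(R) = 12/R
l(w)² = (12/13)² = 144/169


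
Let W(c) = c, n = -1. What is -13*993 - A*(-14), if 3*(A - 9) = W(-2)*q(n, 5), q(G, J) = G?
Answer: -38321/3 ≈ -12774.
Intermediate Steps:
A = 29/3 (A = 9 + (-2*(-1))/3 = 9 + (⅓)*2 = 9 + ⅔ = 29/3 ≈ 9.6667)
-13*993 - A*(-14) = -13*993 - 29*(-14)/3 = -12909 - 1*(-406/3) = -12909 + 406/3 = -38321/3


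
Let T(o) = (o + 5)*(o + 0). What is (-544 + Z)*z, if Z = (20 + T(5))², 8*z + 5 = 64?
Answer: 64251/2 ≈ 32126.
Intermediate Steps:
z = 59/8 (z = -5/8 + (⅛)*64 = -5/8 + 8 = 59/8 ≈ 7.3750)
T(o) = o*(5 + o) (T(o) = (5 + o)*o = o*(5 + o))
Z = 4900 (Z = (20 + 5*(5 + 5))² = (20 + 5*10)² = (20 + 50)² = 70² = 4900)
(-544 + Z)*z = (-544 + 4900)*(59/8) = 4356*(59/8) = 64251/2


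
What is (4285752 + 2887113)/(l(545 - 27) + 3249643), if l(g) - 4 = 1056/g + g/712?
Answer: 661366844460/299630707037 ≈ 2.2073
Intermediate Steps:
l(g) = 4 + 1056/g + g/712 (l(g) = 4 + (1056/g + g/712) = 4 + 1056/g + g/712)
(4285752 + 2887113)/(l(545 - 27) + 3249643) = (4285752 + 2887113)/((4 + 1056/(545 - 27) + (545 - 27)/712) + 3249643) = 7172865/((4 + 1056/518 + (1/712)*518) + 3249643) = 7172865/((4 + 1056*(1/518) + 259/356) + 3249643) = 7172865/((4 + 528/259 + 259/356) + 3249643) = 7172865/(623865/92204 + 3249643) = 7172865/(299630707037/92204) = 7172865*(92204/299630707037) = 661366844460/299630707037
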